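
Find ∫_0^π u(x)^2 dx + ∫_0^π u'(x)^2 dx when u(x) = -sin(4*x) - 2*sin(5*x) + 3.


||u||_{H^1(0,π)}^2 = -24/5 + 139*π/2

u'(x) = -4*cos(4*x) - 10*cos(5*x).
Expand u² and (u')² and integrate term by term on (0, π), using: for integers n ≥ 1, ∫_0^π sin²(nx) dx = ∫_0^π cos²(nx) dx = π/2; for n ≠ n', ∫_0^π sin(nx)sin(n'x) dx = ∫_0^π cos(nx)cos(n'x) dx = 0; and by product-to-sum, ∫_0^π sin(nx)cos(n'x) dx = ½∫_0^π [sin((n+n')x) + sin((n−n')x)] dx, which is 0 when n+n' is even and 2n/(n²−n'²) when n+n' is odd (it need not vanish on (0, π)). For the constant mode: ∫_0^π 1 dx = π, ∫_0^π cos(nx) dx = 0, ∫_0^π sin(nx) dx = (1−(−1)^n)/n.
  u² squared terms: (3)²·∫1 dx = 9·π = 9*π;  (-1)²·∫sin(4x)² dx = 1·π/2 = π/2;  (-2)²·∫sin(5x)² dx = 4·π/2 = 2*π.
  u² cross terms: 2·(3)·(-1)·∫1·sin(4x) dx = -6·(0) = 0;  2·(3)·(-2)·∫1·sin(5x) dx = -12·(2/5) = -24/5;  2·(-1)·(-2)·∫sin(4x)·sin(5x) dx = 4·(0) = 0.
  So ∫_0^π u² dx = 9*π + π/2 + 2*π + 0 − 24/5 + 0 = -24/5 + 23*π/2.
  (u')² squared terms: (-10)²·∫cos(5x)² dx = 100·π/2 = 50*π;  (-4)²·∫cos(4x)² dx = 16·π/2 = 8*π.
  (u')² cross terms: 2·(-10)·(-4)·∫cos(5x)·cos(4x) dx = 80·(0) = 0.
  So ∫_0^π (u')² dx = 50*π + 8*π + 0 = 58*π.
||u||_{H^1}^2 = (-24/5 + 23*π/2) + (58*π) = -24/5 + 139*π/2.


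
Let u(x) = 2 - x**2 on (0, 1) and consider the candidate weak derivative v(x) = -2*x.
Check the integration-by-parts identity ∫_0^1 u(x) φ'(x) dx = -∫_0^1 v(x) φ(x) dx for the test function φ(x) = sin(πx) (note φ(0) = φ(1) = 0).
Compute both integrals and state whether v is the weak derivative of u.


LHS = 2/π, RHS = 2/π. Yes, v = u' weakly.

u(x) = 2 - x**2, classical derivative u'(x) = -2*x.
φ(x) = sin(πx), so φ'(x) = π*cos(π*x).
Note φ(0) = φ(1) = 0, so the boundary term u·φ vanishes.
LHS = ∫_0^1 u(x) φ'(x) dx = ∫_0^1 (-π*x^2*cos(π*x) + 2*π*cos(π*x)) dx. Term by term:
  ∫_0^1 2*π*cos(π*x) dx = 0;  ∫_0^1 -π*x^2*cos(π*x) dx = 2/π.
Sum: 0 + 2/π = 2/π.
So LHS = 2/π.
∫_0^1 v(x) φ(x) dx = ∫_0^1 (-2*x*sin(π*x)) dx. Term by term:
  ∫_0^1 -2*x*sin(π*x) dx = -2/π.
So RHS = -∫_0^1 v(x) φ(x) dx = 2/π.
LHS = RHS, so the identity holds for this test φ.
Moreover u is smooth here and v(x) = u'(x) = -2*x pointwise, so the identity holds for every test function. Hence v is the weak derivative of u.


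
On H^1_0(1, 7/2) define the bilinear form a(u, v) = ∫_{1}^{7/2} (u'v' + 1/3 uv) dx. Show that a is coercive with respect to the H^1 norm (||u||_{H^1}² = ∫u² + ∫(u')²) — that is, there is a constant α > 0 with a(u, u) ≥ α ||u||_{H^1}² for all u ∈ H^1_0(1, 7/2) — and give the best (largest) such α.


α = (25 + 12*π^2)/(3*(25 + 4*π^2))

Coercivity of a(·,·) on H^1_0(1, 7/2) means a(u, u) ≥ α ||u||_{H^1}² for every u ∈ H^1_0.
The interval has length L = 5/2, and Poincaré/coercivity depend only on L. Here a(u, u) = ∫(u')² + (1/3)·∫u².
Here 0 < c = 1/3 < 1. The condition a(u,u) ≥ α||u||_{H^1}² reads (1−α)∫(u')² ≥ (α−c)∫u². Any admissible α is ≤ 1 (rapidly oscillating u have ∫u²/∫(u')² → 0), and α = 1 would force 0 ≥ (1−c)∫u², impossible since c < 1; so 1−α > 0. By the sharp Poincaré inequality on H^1_0 of an interval of length L, ∫(u')² ≥ (π/L)²∫u² with equality for the first sine mode sin(π(x−x₀)/L) (x₀ the left endpoint), so the inequality holds for all u iff (1−α)(π/L)² ≥ α − c, i.e. α ≤ ((π/L)² + c)/((π/L)² + 1) = (1 + c(L/π)²)/(1 + (L/π)²). With (π/L)² = 4*π^2/25 and c = 1/3, the largest admissible constant is α = ((π/L)² + c)/((π/L)² + 1).
Simplifying, α = (25 + 12*π^2)/(3*(25 + 4*π^2)).


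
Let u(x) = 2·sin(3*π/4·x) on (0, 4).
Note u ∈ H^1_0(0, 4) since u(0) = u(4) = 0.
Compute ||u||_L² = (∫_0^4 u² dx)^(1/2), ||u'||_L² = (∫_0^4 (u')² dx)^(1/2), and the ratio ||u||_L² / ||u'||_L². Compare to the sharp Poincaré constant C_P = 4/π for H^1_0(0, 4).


||u||_L² / ||u'||_L² = 4/(3*π) < C_P = 4/π.

u(x) = 2·sin(3*π/4·x), so u'(x) = 3*π*cos(3*π*x/4)/2.
Writing u(x) = A·sin(kπx/L) with A = 2 and k = 3, use ∫_0^L sin²(kπx/L) dx = L/2 and ∫_0^L cos²(kπx/L) dx = L/2.
u² = 4·sin²(3*π/4·x) and (u')² = 9*π^2/4·cos²(3*π/4·x), and each of sin², cos² integrates to L/2 = 2 over (0, 4).
∫_0^4 u² dx = 8, so ||u||_L² = 2*sqrt(2).
∫_0^4 (u')² dx = 9*π^2/2, so ||u'||_L² = 3*sqrt(2)*π/2.
Ratio ||u||_L² / ||u'||_L² = 4/(3*π).
Sharp Poincaré constant on H^1_0(0, 4) is C_P = L/π = 4/π, achieved by sin(π/4·x).
This is the k = 3 harmonic; the ratio L/(kπ) is strictly less than C_P = L/π, consistent with the sharp inequality ||u||_L² ≤ C_P ||u'||_L².


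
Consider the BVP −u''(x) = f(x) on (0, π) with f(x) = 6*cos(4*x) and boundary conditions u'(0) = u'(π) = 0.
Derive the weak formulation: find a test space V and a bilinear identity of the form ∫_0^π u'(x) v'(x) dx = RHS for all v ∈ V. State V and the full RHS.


V = H^1(0, π) (no boundary constraint on v; u is determined up to an additive constant); weak form: ∫_0^π u'v' dx = ∫_0^π (6*cos(4*x)) v dx for all v ∈ V.

Multiply both sides by a test function v and integrate from 0 to π:
  ∫_0^π −u''(x) v(x) dx = ∫_0^π f(x) v(x) dx.
Integrate the LHS by parts once:
  ∫_0^π −u'' v dx = −[u'(x) v(x)]_0^π + ∫_0^π u'(x) v'(x) dx.
Thus ∫_0^π u'(x) v'(x) dx = ∫_0^π f(x) v(x) dx + [u'(x) v(x)]_0^π.
Choose V so that boundary terms are either known or forced to vanish.
u has homogeneous Neumann: u'(0) = u'(π) = 0. So [u' v]_0^π = 0·v(π) − 0·v(0) = 0 for any v; take V = H^1(0, π).
Weak formulation: find u (satisfying any essential BC) such that ∫_0^π u'(x) v'(x) dx = ∫_0^π f v dx for all v ∈ V (homogeneous Neumann, so boundary terms vanish).
Substituting f(x) = 6*cos(4*x), the right-hand side is ∫_0^π (6*cos(4*x)) v dx.
Compatibility check (pure Neumann): taking v ≡ 1 ∈ V gives 0 = ∫_0^π f dx + (0) − (0), i.e. ∫_0^π f dx must equal u'(0) − u'(π) = 0. Indeed ∫_0^π (6*cos(4*x)) dx = 0, so the data are compatible. The solution is then unique only up to an additive constant (fix it e.g. by requiring ∫_0^π u dx = 0).


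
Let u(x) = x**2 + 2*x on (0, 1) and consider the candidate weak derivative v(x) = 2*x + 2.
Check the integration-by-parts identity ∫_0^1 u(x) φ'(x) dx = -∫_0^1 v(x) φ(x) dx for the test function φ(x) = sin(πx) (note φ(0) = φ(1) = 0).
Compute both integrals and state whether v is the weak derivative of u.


LHS = -6/π, RHS = -6/π. Yes, v = u' weakly.

u(x) = x**2 + 2*x, classical derivative u'(x) = 2*x + 2.
φ(x) = sin(πx), so φ'(x) = π*cos(π*x).
Note φ(0) = φ(1) = 0, so the boundary term u·φ vanishes.
LHS = ∫_0^1 u(x) φ'(x) dx = ∫_0^1 (π*x^2*cos(π*x) + 2*π*x*cos(π*x)) dx. Term by term:
  ∫_0^1 π*x^2*cos(π*x) dx = -2/π;  ∫_0^1 2*π*x*cos(π*x) dx = -4/π.
Sum: -2/π − 4/π = -6/π.
So LHS = -6/π.
∫_0^1 v(x) φ(x) dx = ∫_0^1 (2*x*sin(π*x) + 2*sin(π*x)) dx. Term by term:
  ∫_0^1 2*sin(π*x) dx = 4/π;  ∫_0^1 2*x*sin(π*x) dx = 2/π.
Sum: 4/π + 2/π = 6/π.
So RHS = -∫_0^1 v(x) φ(x) dx = -6/π.
LHS = RHS, so the identity holds for this test φ.
Moreover u is smooth here and v(x) = u'(x) = 2*x + 2 pointwise, so the identity holds for every test function. Hence v is the weak derivative of u.


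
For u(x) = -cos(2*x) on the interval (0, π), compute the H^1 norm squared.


||u||_{H^1(0,π)}^2 = 5*π/2

u'(x) = 2*sin(2*x).
Expand u² and (u')² and integrate term by term on (0, π), using: for integers n ≥ 1, ∫_0^π sin²(nx) dx = ∫_0^π cos²(nx) dx = π/2; for n ≠ n', ∫_0^π sin(nx)sin(n'x) dx = ∫_0^π cos(nx)cos(n'x) dx = 0; and by product-to-sum, ∫_0^π sin(nx)cos(n'x) dx = ½∫_0^π [sin((n+n')x) + sin((n−n')x)] dx, which is 0 when n+n' is even and 2n/(n²−n'²) when n+n' is odd (it need not vanish on (0, π)).
  u² squared terms: (-1)²·∫cos(2x)² dx = 1·π/2 = π/2.
  So ∫_0^π u² dx = π/2.
  (u')² squared terms: (2)²·∫sin(2x)² dx = 4·π/2 = 2*π.
  So ∫_0^π (u')² dx = 2*π.
||u||_{H^1}^2 = (π/2) + (2*π) = 5*π/2.


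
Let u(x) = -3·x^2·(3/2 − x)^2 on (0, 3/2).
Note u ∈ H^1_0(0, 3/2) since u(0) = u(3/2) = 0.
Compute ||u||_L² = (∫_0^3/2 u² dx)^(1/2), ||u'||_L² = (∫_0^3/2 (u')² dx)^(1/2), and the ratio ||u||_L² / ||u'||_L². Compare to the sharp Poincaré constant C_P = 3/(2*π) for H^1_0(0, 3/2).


||u||_L² / ||u'||_L² = sqrt(3)/4 < C_P = 3/(2*π).

u(x) = -3·x^2·(3/2 − x)^2, so u'(x) = 3*x*(-8*x^2 + 18*x - 9)/2.
u(x) = -3·x^2·(3/2 − x)^2 vanishes at x = 0 and x = 3/2, so u ∈ H^1_0(0, 3/2). Differentiate via the product rule and integrate the resulting polynomials term by term.
  ∫_0^3/2 u² dx = ∫_0^3/2 (9*x^8 - 54*x^7 + 243*x^6/2 - 243*x^5/2 + 729*x^4/16) dx. Term by term:
    ∫_0^3/2 9*x^8 dx = 19683/512;  ∫_0^3/2 -54*x^7 dx = -177147/1024;  ∫_0^3/2 243*x^6/2 dx = 531441/1792;
    ∫_0^3/2 -243*x^5/2 dx = -59049/256;  ∫_0^3/2 729*x^4/16 dx = 177147/2560.
  Sum: 19683/512 − 177147/1024 + 531441/1792 − 59049/256 + 177147/2560 = 19683/35840.
  ∫_0^3/2 (u')² dx = ∫_0^3/2 (144*x^6 - 648*x^5 + 1053*x^4 - 729*x^3 + 729*x^2/4) dx. Term by term:
    ∫_0^3/2 144*x^6 dx = 19683/56;  ∫_0^3/2 -648*x^5 dx = -19683/16;  ∫_0^3/2 1053*x^4 dx = 255879/160;
    ∫_0^3/2 -729*x^3 dx = -59049/64;  ∫_0^3/2 729*x^2/4 dx = 6561/32.
  Sum: 19683/56 − 19683/16 + 255879/160 − 59049/64 + 6561/32 = 6561/2240.
∫_0^3/2 u² dx = 19683/35840, so ||u||_L² = 81*sqrt(105)/1120.
∫_0^3/2 (u')² dx = 6561/2240, so ||u'||_L² = 81*sqrt(35)/280.
Ratio ||u||_L² / ||u'||_L² = sqrt(3)/4.
Sharp Poincaré constant on H^1_0(0, 3/2) is C_P = L/π = 3/(2*π), achieved by sin(2*π/3·x).
A polynomial bump cannot attain the sharp Poincaré constant (only the first sine eigenfunction does), so the ratio is strictly less than C_P, consistent with ||u||_L² ≤ C_P ||u'||_L².


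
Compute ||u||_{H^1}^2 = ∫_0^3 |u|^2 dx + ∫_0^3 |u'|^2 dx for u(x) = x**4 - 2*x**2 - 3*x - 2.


||u||_{H^1}^2 = 136743/35

The H^1 norm (squared) on an interval (0, L) is
  ||u||_{H^1}^2 = ∫_0^L u(x)^2 dx + ∫_0^L u'(x)^2 dx.
Compute u'(x) = 4*x**3 - 4*x - 3.
Then u(x)^2 = x**8 - 4*x**6 - 6*x**5 + 12*x**3 + 17*x**2 + 12*x + 4 and u'(x)^2 = 16*x**6 - 32*x**4 - 24*x**3 + 16*x**2 + 24*x + 9.
Integrate each monomial from 0 to 3 using ∫_0^3 c·x^n dx = c·3^(n+1)/(n+1):
  ∫_0^3 u(x)^2 dx = ∫_0^3 (x^8 - 4*x^6 - 6*x^5 + 12*x^3 + 17*x^2 + 12*x + 4) dx. Term by term:
    ∫_0^3 x^8 dx = 2187;  ∫_0^3 -4*x^6 dx = -8748/7;  ∫_0^3 -6*x^5 dx = -729;
    ∫_0^3 12*x^3 dx = 243;  ∫_0^3 17*x^2 dx = 153;  ∫_0^3 12*x dx = 54;
    ∫_0^3 4 dx = 12.
  Sum: 2187 − 8748/7 − 729 + 243 + 153 + 54 + 12 = 4692/7.
  ∫_0^3 u'(x)^2 dx = ∫_0^3 (16*x^6 - 32*x^4 - 24*x^3 + 16*x^2 + 24*x + 9) dx. Term by term:
    ∫_0^3 16*x^6 dx = 34992/7;  ∫_0^3 -32*x^4 dx = -7776/5;  ∫_0^3 -24*x^3 dx = -486;
    ∫_0^3 16*x^2 dx = 144;  ∫_0^3 24*x dx = 108;  ∫_0^3 9 dx = 27.
  Sum: 34992/7 − 7776/5 − 486 + 144 + 108 + 27 = 113283/35.
Adding: ||u||_{H^1}^2 = 4692/7 + 113283/35 = 136743/35.


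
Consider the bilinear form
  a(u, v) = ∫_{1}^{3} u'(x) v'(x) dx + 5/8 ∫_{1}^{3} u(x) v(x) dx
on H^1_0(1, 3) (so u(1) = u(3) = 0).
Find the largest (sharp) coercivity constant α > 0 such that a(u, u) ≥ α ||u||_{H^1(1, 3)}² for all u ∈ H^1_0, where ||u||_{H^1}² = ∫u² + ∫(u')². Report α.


α = (5/2 + π^2)/(4 + π^2)

Coercivity of a(·,·) on H^1_0(1, 3) means a(u, u) ≥ α ||u||_{H^1}² for every u ∈ H^1_0.
The interval has length L = 2, and Poincaré/coercivity depend only on L. Here a(u, u) = ∫(u')² + (5/8)·∫u².
Here 0 < c = 5/8 < 1. The condition a(u,u) ≥ α||u||_{H^1}² reads (1−α)∫(u')² ≥ (α−c)∫u². Any admissible α is ≤ 1 (rapidly oscillating u have ∫u²/∫(u')² → 0), and α = 1 would force 0 ≥ (1−c)∫u², impossible since c < 1; so 1−α > 0. By the sharp Poincaré inequality on H^1_0 of an interval of length L, ∫(u')² ≥ (π/L)²∫u² with equality for the first sine mode sin(π(x−x₀)/L) (x₀ the left endpoint), so the inequality holds for all u iff (1−α)(π/L)² ≥ α − c, i.e. α ≤ ((π/L)² + c)/((π/L)² + 1) = (1 + c(L/π)²)/(1 + (L/π)²). With (π/L)² = π^2/4 and c = 5/8, the largest admissible constant is α = ((π/L)² + c)/((π/L)² + 1).
Simplifying, α = (5/2 + π^2)/(4 + π^2).


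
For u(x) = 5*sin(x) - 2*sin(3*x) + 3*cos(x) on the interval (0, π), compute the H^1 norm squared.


||u||_{H^1(0,π)}^2 = 54*π

u'(x) = -3*sin(x) + 5*cos(x) - 6*cos(3*x).
Expand u² and (u')² and integrate term by term on (0, π), using: for integers n ≥ 1, ∫_0^π sin²(nx) dx = ∫_0^π cos²(nx) dx = π/2; for n ≠ n', ∫_0^π sin(nx)sin(n'x) dx = ∫_0^π cos(nx)cos(n'x) dx = 0; and by product-to-sum, ∫_0^π sin(nx)cos(n'x) dx = ½∫_0^π [sin((n+n')x) + sin((n−n')x)] dx, which is 0 when n+n' is even and 2n/(n²−n'²) when n+n' is odd (it need not vanish on (0, π)).
  u² squared terms: (-2)²·∫sin(3x)² dx = 4·π/2 = 2*π;  (3)²·∫cos(x)² dx = 9·π/2 = 9*π/2;  (5)²·∫sin(x)² dx = 25·π/2 = 25*π/2.
  u² cross terms: 2·(-2)·(3)·∫sin(3x)·cos(x) dx = -12·(0) = 0;  2·(-2)·(5)·∫sin(3x)·sin(x) dx = -20·(0) = 0;  2·(3)·(5)·∫cos(x)·sin(x) dx = 30·(0) = 0.
  So ∫_0^π u² dx = 2*π + 9*π/2 + 25*π/2 + 0 + 0 + 0 = 19*π.
  (u')² squared terms: (-6)²·∫cos(3x)² dx = 36·π/2 = 18*π;  (-3)²·∫sin(x)² dx = 9·π/2 = 9*π/2;  (5)²·∫cos(x)² dx = 25·π/2 = 25*π/2.
  (u')² cross terms: 2·(-6)·(-3)·∫cos(3x)·sin(x) dx = 36·(0) = 0;  2·(-6)·(5)·∫cos(3x)·cos(x) dx = -60·(0) = 0;  2·(-3)·(5)·∫sin(x)·cos(x) dx = -30·(0) = 0.
  So ∫_0^π (u')² dx = 18*π + 9*π/2 + 25*π/2 + 0 + 0 + 0 = 35*π.
||u||_{H^1}^2 = (19*π) + (35*π) = 54*π.


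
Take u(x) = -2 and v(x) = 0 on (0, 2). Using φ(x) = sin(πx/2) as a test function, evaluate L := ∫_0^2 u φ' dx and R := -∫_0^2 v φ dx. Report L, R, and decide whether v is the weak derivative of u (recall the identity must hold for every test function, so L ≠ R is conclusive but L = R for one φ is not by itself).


LHS = 0, RHS = 0. Yes, v = u' weakly.

u(x) = -2, classical derivative u'(x) = 0.
φ(x) = sin(πx/2), so φ'(x) = π*cos(π*x/2)/2.
Note φ(0) = φ(2) = 0, so the boundary term u·φ vanishes.
LHS = ∫_0^2 u(x) φ'(x) dx = ∫_0^2 (-π*cos(π*x/2)) dx. Term by term:
  ∫_0^2 -π*cos(π*x/2) dx = 0.
So LHS = 0.
∫_0^2 v(x) φ(x) dx = ∫_0^2 (0) dx. Term by term:
  ∫_0^2 0 dx = 0.
So RHS = -∫_0^2 v(x) φ(x) dx = 0.
LHS = RHS, so the identity holds for this test φ.
Moreover u is smooth here and v(x) = u'(x) = 0 pointwise, so the identity holds for every test function. Hence v is the weak derivative of u.


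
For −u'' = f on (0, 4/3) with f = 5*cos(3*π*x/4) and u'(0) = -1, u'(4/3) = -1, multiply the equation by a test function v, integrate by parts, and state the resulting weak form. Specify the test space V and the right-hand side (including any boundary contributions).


V = H^1(0, 4/3) (v unrestricted at boundary; u is determined up to an additive constant); weak form: ∫_0^4/3 u'v' dx = ∫_0^4/3 (5*cos(3*π*x/4)) v dx − v(4/3) + v(0) for all v ∈ V.

Multiply both sides by a test function v and integrate from 0 to 4/3:
  ∫_0^4/3 −u''(x) v(x) dx = ∫_0^4/3 f(x) v(x) dx.
Integrate the LHS by parts once:
  ∫_0^4/3 −u'' v dx = −[u'(x) v(x)]_0^4/3 + ∫_0^4/3 u'(x) v'(x) dx.
Thus ∫_0^4/3 u'(x) v'(x) dx = ∫_0^4/3 f(x) v(x) dx + [u'(x) v(x)]_0^4/3.
Choose V so that boundary terms are either known or forced to vanish.
u has inhomogeneous Neumann u'(0) = -1, u'(4/3) = -1. [u' v]_0^4/3 = (-1)·v(4/3) − (-1)·v(0) = − v(4/3) + v(0). Take V = H^1(0, 4/3); boundary term becomes part of RHS.
Weak formulation: find u (satisfying any essential BC) such that ∫_0^4/3 u'(x) v'(x) dx = ∫_0^4/3 f v dx − v(4/3) + v(0) for all v ∈ V (Neumann data are natural BCs: they enter the RHS as boundary terms).
Substituting f(x) = 5*cos(3*π*x/4), the right-hand side is ∫_0^4/3 (5*cos(3*π*x/4)) v dx − v(4/3) + v(0).
Compatibility check (pure Neumann): taking v ≡ 1 ∈ V gives 0 = ∫_0^4/3 f dx + (-1) − (-1), i.e. ∫_0^4/3 f dx must equal u'(0) − u'(4/3) = 0. Indeed ∫_0^4/3 (5*cos(3*π*x/4)) dx = 0, so the data are compatible. The solution is then unique only up to an additive constant (fix it e.g. by requiring ∫_0^4/3 u dx = 0).


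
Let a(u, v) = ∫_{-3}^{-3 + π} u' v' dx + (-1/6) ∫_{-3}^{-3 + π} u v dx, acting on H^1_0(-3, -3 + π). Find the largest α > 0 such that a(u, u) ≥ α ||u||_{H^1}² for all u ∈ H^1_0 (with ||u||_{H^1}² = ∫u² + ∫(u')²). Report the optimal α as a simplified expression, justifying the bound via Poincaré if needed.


α = 5/12

Coercivity of a(·,·) on H^1_0(-3, -3 + π) means a(u, u) ≥ α ||u||_{H^1}² for every u ∈ H^1_0.
The interval has length L = π, and Poincaré/coercivity depend only on L. Here a(u, u) = ∫(u')² + (-1/6)·∫u².
Here c = -1/6 < 0 with |c| < (π/L)² = 1, so coercivity still holds. The condition a(u,u) ≥ α||u||_{H^1}² reads (1−α)∫(u')² ≥ (α−c)∫u². Any admissible α is ≤ 1 (rapidly oscillating u have ∫u²/∫(u')² → 0), and α = 1 would force 0 ≥ (1−c)∫u², impossible since c < 1; so 1−α > 0. By the sharp Poincaré inequality on H^1_0 of an interval of length L, ∫(u')² ≥ (π/L)²∫u² with equality for the first sine mode sin(π(x−x₀)/L) (x₀ the left endpoint), so the inequality holds for all u iff (1−α)(π/L)² ≥ α − c, i.e. α ≤ ((π/L)² + c)/((π/L)² + 1) = (1 + c(L/π)²)/(1 + (L/π)²). (Direct route, valid since c ≤ 0: Poincaré gives c∫u² ≥ c(L/π)²∫(u')², so a(u,u) ≥ (1 + c(L/π)²)∫(u')², while ||u||_{H^1}² ≤ (1 + (L/π)²)∫(u')²; dividing yields the same α.) With (π/L)² = 1 and c = -1/6, the largest admissible constant is α = ((π/L)² + c)/((π/L)² + 1).
Simplifying, α = 5/12.


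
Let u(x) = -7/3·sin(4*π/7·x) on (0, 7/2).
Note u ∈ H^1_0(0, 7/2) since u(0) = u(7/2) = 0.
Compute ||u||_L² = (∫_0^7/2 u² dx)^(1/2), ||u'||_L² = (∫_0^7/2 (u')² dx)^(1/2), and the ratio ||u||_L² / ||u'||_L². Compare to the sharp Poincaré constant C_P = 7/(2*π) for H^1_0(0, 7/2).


||u||_L² / ||u'||_L² = 7/(4*π) < C_P = 7/(2*π).

u(x) = -7/3·sin(4*π/7·x), so u'(x) = -4*π*cos(4*π*x/7)/3.
Writing u(x) = A·sin(kπx/L) with A = -7/3 and k = 2, use ∫_0^L sin²(kπx/L) dx = L/2 and ∫_0^L cos²(kπx/L) dx = L/2.
u² = 49/9·sin²(4*π/7·x) and (u')² = 16*π^2/9·cos²(4*π/7·x), and each of sin², cos² integrates to L/2 = 7/4 over (0, 7/2).
∫_0^7/2 u² dx = 343/36, so ||u||_L² = 7*sqrt(7)/6.
∫_0^7/2 (u')² dx = 28*π^2/9, so ||u'||_L² = 2*sqrt(7)*π/3.
Ratio ||u||_L² / ||u'||_L² = 7/(4*π).
Sharp Poincaré constant on H^1_0(0, 7/2) is C_P = L/π = 7/(2*π), achieved by sin(2*π/7·x).
This is the k = 2 harmonic; the ratio L/(kπ) is strictly less than C_P = L/π, consistent with the sharp inequality ||u||_L² ≤ C_P ||u'||_L².


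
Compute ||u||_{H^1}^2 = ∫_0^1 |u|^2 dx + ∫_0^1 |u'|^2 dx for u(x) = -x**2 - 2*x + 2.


||u||_{H^1}^2 = 158/15

The H^1 norm (squared) on an interval (0, L) is
  ||u||_{H^1}^2 = ∫_0^L u(x)^2 dx + ∫_0^L u'(x)^2 dx.
Compute u'(x) = -2*x - 2.
Then u(x)^2 = x**4 + 4*x**3 - 8*x + 4 and u'(x)^2 = 4*x**2 + 8*x + 4.
Integrate each monomial from 0 to 1 using ∫_0^1 c·x^n dx = c·1^(n+1)/(n+1):
  ∫_0^1 u(x)^2 dx = ∫_0^1 (x^4 + 4*x^3 - 8*x + 4) dx. Term by term:
    ∫_0^1 x^4 dx = 1/5;  ∫_0^1 4*x^3 dx = 1;  ∫_0^1 -8*x dx = -4;
    ∫_0^1 4 dx = 4.
  Sum: 1/5 + 1 − 4 + 4 = 6/5.
  ∫_0^1 u'(x)^2 dx = ∫_0^1 (4*x^2 + 8*x + 4) dx. Term by term:
    ∫_0^1 4*x^2 dx = 4/3;  ∫_0^1 8*x dx = 4;  ∫_0^1 4 dx = 4.
  Sum: 4/3 + 4 + 4 = 28/3.
Adding: ||u||_{H^1}^2 = 6/5 + 28/3 = 158/15.


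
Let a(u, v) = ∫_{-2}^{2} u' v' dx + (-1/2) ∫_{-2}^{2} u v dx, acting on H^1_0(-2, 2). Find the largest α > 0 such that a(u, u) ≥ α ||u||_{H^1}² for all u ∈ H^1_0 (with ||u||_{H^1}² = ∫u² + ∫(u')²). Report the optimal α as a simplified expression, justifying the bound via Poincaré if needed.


α = (-8 + π^2)/(π^2 + 16)

Coercivity of a(·,·) on H^1_0(-2, 2) means a(u, u) ≥ α ||u||_{H^1}² for every u ∈ H^1_0.
The interval has length L = 4, and Poincaré/coercivity depend only on L. Here a(u, u) = ∫(u')² + (-1/2)·∫u².
Here c = -1/2 < 0 with |c| < (π/L)² = π^2/16, so coercivity still holds. The condition a(u,u) ≥ α||u||_{H^1}² reads (1−α)∫(u')² ≥ (α−c)∫u². Any admissible α is ≤ 1 (rapidly oscillating u have ∫u²/∫(u')² → 0), and α = 1 would force 0 ≥ (1−c)∫u², impossible since c < 1; so 1−α > 0. By the sharp Poincaré inequality on H^1_0 of an interval of length L, ∫(u')² ≥ (π/L)²∫u² with equality for the first sine mode sin(π(x−x₀)/L) (x₀ the left endpoint), so the inequality holds for all u iff (1−α)(π/L)² ≥ α − c, i.e. α ≤ ((π/L)² + c)/((π/L)² + 1) = (1 + c(L/π)²)/(1 + (L/π)²). (Direct route, valid since c ≤ 0: Poincaré gives c∫u² ≥ c(L/π)²∫(u')², so a(u,u) ≥ (1 + c(L/π)²)∫(u')², while ||u||_{H^1}² ≤ (1 + (L/π)²)∫(u')²; dividing yields the same α.) With (π/L)² = π^2/16 and c = -1/2, the largest admissible constant is α = ((π/L)² + c)/((π/L)² + 1).
Simplifying, α = (-8 + π^2)/(π^2 + 16).


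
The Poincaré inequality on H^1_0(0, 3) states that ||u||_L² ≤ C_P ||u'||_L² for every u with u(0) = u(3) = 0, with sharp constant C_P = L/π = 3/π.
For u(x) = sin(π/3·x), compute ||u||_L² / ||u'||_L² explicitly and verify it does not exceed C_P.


||u||_L² / ||u'||_L² = 3/π = C_P.

u(x) = sin(π/3·x), so u'(x) = π*cos(π*x/3)/3.
Writing u(x) = A·sin(kπx/L) with A = 1 and k = 1, use ∫_0^L sin²(kπx/L) dx = L/2 and ∫_0^L cos²(kπx/L) dx = L/2.
u² = 1·sin²(π/3·x) and (u')² = π^2/9·cos²(π/3·x), and each of sin², cos² integrates to L/2 = 3/2 over (0, 3).
∫_0^3 u² dx = 3/2, so ||u||_L² = sqrt(6)/2.
∫_0^3 (u')² dx = π^2/6, so ||u'||_L² = sqrt(6)*π/6.
Ratio ||u||_L² / ||u'||_L² = 3/π.
Sharp Poincaré constant on H^1_0(0, 3) is C_P = L/π = 3/π, achieved by sin(π/3·x).
This is the k = 1 eigenfunction (up to amplitude), so the ratio equals the sharp Poincaré constant exactly.


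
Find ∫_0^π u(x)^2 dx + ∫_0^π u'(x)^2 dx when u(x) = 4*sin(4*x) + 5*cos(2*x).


||u||_{H^1(0,π)}^2 = 397*π/2

u'(x) = -10*sin(2*x) + 16*cos(4*x).
Expand u² and (u')² and integrate term by term on (0, π), using: for integers n ≥ 1, ∫_0^π sin²(nx) dx = ∫_0^π cos²(nx) dx = π/2; for n ≠ n', ∫_0^π sin(nx)sin(n'x) dx = ∫_0^π cos(nx)cos(n'x) dx = 0; and by product-to-sum, ∫_0^π sin(nx)cos(n'x) dx = ½∫_0^π [sin((n+n')x) + sin((n−n')x)] dx, which is 0 when n+n' is even and 2n/(n²−n'²) when n+n' is odd (it need not vanish on (0, π)).
  u² squared terms: (4)²·∫sin(4x)² dx = 16·π/2 = 8*π;  (5)²·∫cos(2x)² dx = 25·π/2 = 25*π/2.
  u² cross terms: 2·(4)·(5)·∫sin(4x)·cos(2x) dx = 40·(0) = 0.
  So ∫_0^π u² dx = 8*π + 25*π/2 + 0 = 41*π/2.
  (u')² squared terms: (-10)²·∫sin(2x)² dx = 100·π/2 = 50*π;  (16)²·∫cos(4x)² dx = 256·π/2 = 128*π.
  (u')² cross terms: 2·(-10)·(16)·∫sin(2x)·cos(4x) dx = -320·(0) = 0.
  So ∫_0^π (u')² dx = 50*π + 128*π + 0 = 178*π.
||u||_{H^1}^2 = (41*π/2) + (178*π) = 397*π/2.


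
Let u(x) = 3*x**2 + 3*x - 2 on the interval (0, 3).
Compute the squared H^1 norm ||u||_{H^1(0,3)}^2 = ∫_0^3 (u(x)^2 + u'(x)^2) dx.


||u||_{H^1}^2 = 12459/10

The H^1 norm (squared) on an interval (0, L) is
  ||u||_{H^1}^2 = ∫_0^L u(x)^2 dx + ∫_0^L u'(x)^2 dx.
Compute u'(x) = 6*x + 3.
Then u(x)^2 = 9*x**4 + 18*x**3 - 3*x**2 - 12*x + 4 and u'(x)^2 = 36*x**2 + 36*x + 9.
Integrate each monomial from 0 to 3 using ∫_0^3 c·x^n dx = c·3^(n+1)/(n+1):
  ∫_0^3 u(x)^2 dx = ∫_0^3 (9*x^4 + 18*x^3 - 3*x^2 - 12*x + 4) dx. Term by term:
    ∫_0^3 9*x^4 dx = 2187/5;  ∫_0^3 18*x^3 dx = 729/2;  ∫_0^3 -3*x^2 dx = -27;
    ∫_0^3 -12*x dx = -54;  ∫_0^3 4 dx = 12.
  Sum: 2187/5 + 729/2 − 27 − 54 + 12 = 7329/10.
  ∫_0^3 u'(x)^2 dx = ∫_0^3 (36*x^2 + 36*x + 9) dx. Term by term:
    ∫_0^3 36*x^2 dx = 324;  ∫_0^3 36*x dx = 162;  ∫_0^3 9 dx = 27.
  Sum: 324 + 162 + 27 = 513.
Adding: ||u||_{H^1}^2 = 7329/10 + 513 = 12459/10.


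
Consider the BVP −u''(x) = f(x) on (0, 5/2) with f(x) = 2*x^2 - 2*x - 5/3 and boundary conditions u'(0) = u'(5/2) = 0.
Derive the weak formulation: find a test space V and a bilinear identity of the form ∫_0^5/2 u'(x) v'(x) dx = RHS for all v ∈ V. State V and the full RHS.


V = H^1(0, 5/2) (no boundary constraint on v; u is determined up to an additive constant); weak form: ∫_0^5/2 u'v' dx = ∫_0^5/2 (2*x^2 - 2*x - 5/3) v dx for all v ∈ V.

Multiply both sides by a test function v and integrate from 0 to 5/2:
  ∫_0^5/2 −u''(x) v(x) dx = ∫_0^5/2 f(x) v(x) dx.
Integrate the LHS by parts once:
  ∫_0^5/2 −u'' v dx = −[u'(x) v(x)]_0^5/2 + ∫_0^5/2 u'(x) v'(x) dx.
Thus ∫_0^5/2 u'(x) v'(x) dx = ∫_0^5/2 f(x) v(x) dx + [u'(x) v(x)]_0^5/2.
Choose V so that boundary terms are either known or forced to vanish.
u has homogeneous Neumann: u'(0) = u'(5/2) = 0. So [u' v]_0^5/2 = 0·v(5/2) − 0·v(0) = 0 for any v; take V = H^1(0, 5/2).
Weak formulation: find u (satisfying any essential BC) such that ∫_0^5/2 u'(x) v'(x) dx = ∫_0^5/2 f v dx for all v ∈ V (homogeneous Neumann, so boundary terms vanish).
Substituting f(x) = 2*x^2 - 2*x - 5/3, the right-hand side is ∫_0^5/2 (2*x^2 - 2*x - 5/3) v dx.
Compatibility check (pure Neumann): taking v ≡ 1 ∈ V gives 0 = ∫_0^5/2 f dx + (0) − (0), i.e. ∫_0^5/2 f dx must equal u'(0) − u'(5/2) = 0. Indeed ∫_0^5/2 (2*x^2 - 2*x - 5/3) dx = 0, so the data are compatible. The solution is then unique only up to an additive constant (fix it e.g. by requiring ∫_0^5/2 u dx = 0).


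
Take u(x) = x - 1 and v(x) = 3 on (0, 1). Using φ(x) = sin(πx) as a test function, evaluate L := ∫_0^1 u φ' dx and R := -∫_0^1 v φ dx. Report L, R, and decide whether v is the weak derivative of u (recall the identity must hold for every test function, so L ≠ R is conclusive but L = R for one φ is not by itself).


LHS = -2/π, RHS = -6/π. No, v is not the weak derivative of u.

u(x) = x - 1, classical derivative u'(x) = 1.
φ(x) = sin(πx), so φ'(x) = π*cos(π*x).
Note φ(0) = φ(1) = 0, so the boundary term u·φ vanishes.
LHS = ∫_0^1 u(x) φ'(x) dx = ∫_0^1 (π*x*cos(π*x) - π*cos(π*x)) dx. Term by term:
  ∫_0^1 -π*cos(π*x) dx = 0;  ∫_0^1 π*x*cos(π*x) dx = -2/π.
Sum: 0 − 2/π = -2/π.
So LHS = -2/π.
∫_0^1 v(x) φ(x) dx = ∫_0^1 (3*sin(π*x)) dx. Term by term:
  ∫_0^1 3*sin(π*x) dx = 6/π.
So RHS = -∫_0^1 v(x) φ(x) dx = -6/π.
LHS − RHS = 4/π ≠ 0, so the identity fails.
(For a valid weak derivative the identity must hold for EVERY test function, in particular this one. The failure shows v is NOT the weak derivative of u.)
Correct weak derivative would be u'(x) = 1.


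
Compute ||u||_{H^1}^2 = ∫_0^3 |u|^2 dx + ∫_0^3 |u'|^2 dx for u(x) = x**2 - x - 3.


||u||_{H^1}^2 = 381/10

The H^1 norm (squared) on an interval (0, L) is
  ||u||_{H^1}^2 = ∫_0^L u(x)^2 dx + ∫_0^L u'(x)^2 dx.
Compute u'(x) = 2*x - 1.
Then u(x)^2 = x**4 - 2*x**3 - 5*x**2 + 6*x + 9 and u'(x)^2 = 4*x**2 - 4*x + 1.
Integrate each monomial from 0 to 3 using ∫_0^3 c·x^n dx = c·3^(n+1)/(n+1):
  ∫_0^3 u(x)^2 dx = ∫_0^3 (x^4 - 2*x^3 - 5*x^2 + 6*x + 9) dx. Term by term:
    ∫_0^3 x^4 dx = 243/5;  ∫_0^3 -2*x^3 dx = -81/2;  ∫_0^3 -5*x^2 dx = -45;
    ∫_0^3 6*x dx = 27;  ∫_0^3 9 dx = 27.
  Sum: 243/5 − 81/2 − 45 + 27 + 27 = 171/10.
  ∫_0^3 u'(x)^2 dx = ∫_0^3 (4*x^2 - 4*x + 1) dx. Term by term:
    ∫_0^3 4*x^2 dx = 36;  ∫_0^3 -4*x dx = -18;  ∫_0^3 1 dx = 3.
  Sum: 36 − 18 + 3 = 21.
Adding: ||u||_{H^1}^2 = 171/10 + 21 = 381/10.


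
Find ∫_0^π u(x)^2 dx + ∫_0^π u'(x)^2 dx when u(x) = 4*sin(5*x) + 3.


||u||_{H^1(0,π)}^2 = 48/5 + 217*π

u'(x) = 20*cos(5*x).
Expand u² and (u')² and integrate term by term on (0, π), using: for integers n ≥ 1, ∫_0^π sin²(nx) dx = ∫_0^π cos²(nx) dx = π/2; for n ≠ n', ∫_0^π sin(nx)sin(n'x) dx = ∫_0^π cos(nx)cos(n'x) dx = 0; and by product-to-sum, ∫_0^π sin(nx)cos(n'x) dx = ½∫_0^π [sin((n+n')x) + sin((n−n')x)] dx, which is 0 when n+n' is even and 2n/(n²−n'²) when n+n' is odd (it need not vanish on (0, π)). For the constant mode: ∫_0^π 1 dx = π, ∫_0^π cos(nx) dx = 0, ∫_0^π sin(nx) dx = (1−(−1)^n)/n.
  u² squared terms: (3)²·∫1 dx = 9·π = 9*π;  (4)²·∫sin(5x)² dx = 16·π/2 = 8*π.
  u² cross terms: 2·(3)·(4)·∫1·sin(5x) dx = 24·(2/5) = 48/5.
  So ∫_0^π u² dx = 9*π + 8*π + 48/5 = 48/5 + 17*π.
  (u')² squared terms: (20)²·∫cos(5x)² dx = 400·π/2 = 200*π.
  So ∫_0^π (u')² dx = 200*π.
||u||_{H^1}^2 = (48/5 + 17*π) + (200*π) = 48/5 + 217*π.


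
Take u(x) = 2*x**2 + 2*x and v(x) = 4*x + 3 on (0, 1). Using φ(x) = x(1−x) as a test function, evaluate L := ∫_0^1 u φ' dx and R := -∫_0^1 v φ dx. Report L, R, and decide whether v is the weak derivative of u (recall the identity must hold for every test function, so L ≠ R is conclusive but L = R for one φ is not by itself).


LHS = -2/3, RHS = -5/6. No, v is not the weak derivative of u.

u(x) = 2*x**2 + 2*x, classical derivative u'(x) = 4*x + 2.
φ(x) = x(1−x), so φ'(x) = 1 - 2*x.
Note φ(0) = φ(1) = 0, so the boundary term u·φ vanishes.
LHS = ∫_0^1 u(x) φ'(x) dx = ∫_0^1 (-4*x^3 - 2*x^2 + 2*x) dx. Term by term:
  ∫_0^1 -4*x^3 dx = -1;  ∫_0^1 -2*x^2 dx = -2/3;  ∫_0^1 2*x dx = 1.
Sum: -1 − 2/3 + 1 = -2/3.
So LHS = -2/3.
∫_0^1 v(x) φ(x) dx = ∫_0^1 (-4*x^3 + x^2 + 3*x) dx. Term by term:
  ∫_0^1 -4*x^3 dx = -1;  ∫_0^1 x^2 dx = 1/3;  ∫_0^1 3*x dx = 3/2.
Sum: -1 + 1/3 + 3/2 = 5/6.
So RHS = -∫_0^1 v(x) φ(x) dx = -5/6.
LHS − RHS = 1/6 ≠ 0, so the identity fails.
(For a valid weak derivative the identity must hold for EVERY test function, in particular this one. The failure shows v is NOT the weak derivative of u.)
Correct weak derivative would be u'(x) = 4*x + 2.


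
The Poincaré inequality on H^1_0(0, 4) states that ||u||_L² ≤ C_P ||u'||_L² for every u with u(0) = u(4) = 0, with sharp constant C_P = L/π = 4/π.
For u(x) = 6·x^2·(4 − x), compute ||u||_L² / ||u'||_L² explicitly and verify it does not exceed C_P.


||u||_L² / ||u'||_L² = 2*sqrt(14)/7 < C_P = 4/π.

u(x) = 6·x^2·(4 − x), so u'(x) = 6*x*(8 - 3*x).
u(x) = 6·x^2·(4 − x) vanishes at x = 0 and x = 4, so u ∈ H^1_0(0, 4). Differentiate via the product rule and integrate the resulting polynomials term by term.
  ∫_0^4 u² dx = ∫_0^4 (36*x^6 - 288*x^5 + 576*x^4) dx. Term by term:
    ∫_0^4 36*x^6 dx = 589824/7;  ∫_0^4 -288*x^5 dx = -196608;  ∫_0^4 576*x^4 dx = 589824/5.
  Sum: 589824/7 − 196608 + 589824/5 = 196608/35.
  ∫_0^4 (u')² dx = ∫_0^4 (324*x^4 - 1728*x^3 + 2304*x^2) dx. Term by term:
    ∫_0^4 324*x^4 dx = 331776/5;  ∫_0^4 -1728*x^3 dx = -110592;  ∫_0^4 2304*x^2 dx = 49152.
  Sum: 331776/5 − 110592 + 49152 = 24576/5.
∫_0^4 u² dx = 196608/35, so ||u||_L² = 256*sqrt(105)/35.
∫_0^4 (u')² dx = 24576/5, so ||u'||_L² = 64*sqrt(30)/5.
Ratio ||u||_L² / ||u'||_L² = 2*sqrt(14)/7.
Sharp Poincaré constant on H^1_0(0, 4) is C_P = L/π = 4/π, achieved by sin(π/4·x).
A polynomial bump cannot attain the sharp Poincaré constant (only the first sine eigenfunction does), so the ratio is strictly less than C_P, consistent with ||u||_L² ≤ C_P ||u'||_L².


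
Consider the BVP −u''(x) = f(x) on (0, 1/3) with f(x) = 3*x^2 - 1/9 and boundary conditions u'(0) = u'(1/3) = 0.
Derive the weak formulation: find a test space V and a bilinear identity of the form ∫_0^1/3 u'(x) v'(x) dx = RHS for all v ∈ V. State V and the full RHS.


V = H^1(0, 1/3) (no boundary constraint on v; u is determined up to an additive constant); weak form: ∫_0^1/3 u'v' dx = ∫_0^1/3 (3*x^2 - 1/9) v dx for all v ∈ V.

Multiply both sides by a test function v and integrate from 0 to 1/3:
  ∫_0^1/3 −u''(x) v(x) dx = ∫_0^1/3 f(x) v(x) dx.
Integrate the LHS by parts once:
  ∫_0^1/3 −u'' v dx = −[u'(x) v(x)]_0^1/3 + ∫_0^1/3 u'(x) v'(x) dx.
Thus ∫_0^1/3 u'(x) v'(x) dx = ∫_0^1/3 f(x) v(x) dx + [u'(x) v(x)]_0^1/3.
Choose V so that boundary terms are either known or forced to vanish.
u has homogeneous Neumann: u'(0) = u'(1/3) = 0. So [u' v]_0^1/3 = 0·v(1/3) − 0·v(0) = 0 for any v; take V = H^1(0, 1/3).
Weak formulation: find u (satisfying any essential BC) such that ∫_0^1/3 u'(x) v'(x) dx = ∫_0^1/3 f v dx for all v ∈ V (homogeneous Neumann, so boundary terms vanish).
Substituting f(x) = 3*x^2 - 1/9, the right-hand side is ∫_0^1/3 (3*x^2 - 1/9) v dx.
Compatibility check (pure Neumann): taking v ≡ 1 ∈ V gives 0 = ∫_0^1/3 f dx + (0) − (0), i.e. ∫_0^1/3 f dx must equal u'(0) − u'(1/3) = 0. Indeed ∫_0^1/3 (3*x^2 - 1/9) dx = 0, so the data are compatible. The solution is then unique only up to an additive constant (fix it e.g. by requiring ∫_0^1/3 u dx = 0).


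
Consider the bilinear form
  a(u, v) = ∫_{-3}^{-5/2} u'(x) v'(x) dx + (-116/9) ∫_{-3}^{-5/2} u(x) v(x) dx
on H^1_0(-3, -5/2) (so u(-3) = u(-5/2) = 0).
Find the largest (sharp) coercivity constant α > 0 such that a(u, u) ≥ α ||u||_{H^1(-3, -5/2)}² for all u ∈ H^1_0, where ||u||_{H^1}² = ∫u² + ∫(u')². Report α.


α = 4*(-29 + 9*π^2)/(9*(1 + 4*π^2))

Coercivity of a(·,·) on H^1_0(-3, -5/2) means a(u, u) ≥ α ||u||_{H^1}² for every u ∈ H^1_0.
The interval has length L = 1/2, and Poincaré/coercivity depend only on L. Here a(u, u) = ∫(u')² + (-116/9)·∫u².
Here c = -116/9 < 0 with |c| < (π/L)² = 4*π^2, so coercivity still holds. The condition a(u,u) ≥ α||u||_{H^1}² reads (1−α)∫(u')² ≥ (α−c)∫u². Any admissible α is ≤ 1 (rapidly oscillating u have ∫u²/∫(u')² → 0), and α = 1 would force 0 ≥ (1−c)∫u², impossible since c < 1; so 1−α > 0. By the sharp Poincaré inequality on H^1_0 of an interval of length L, ∫(u')² ≥ (π/L)²∫u² with equality for the first sine mode sin(π(x−x₀)/L) (x₀ the left endpoint), so the inequality holds for all u iff (1−α)(π/L)² ≥ α − c, i.e. α ≤ ((π/L)² + c)/((π/L)² + 1) = (1 + c(L/π)²)/(1 + (L/π)²). (Direct route, valid since c ≤ 0: Poincaré gives c∫u² ≥ c(L/π)²∫(u')², so a(u,u) ≥ (1 + c(L/π)²)∫(u')², while ||u||_{H^1}² ≤ (1 + (L/π)²)∫(u')²; dividing yields the same α.) With (π/L)² = 4*π^2 and c = -116/9, the largest admissible constant is α = ((π/L)² + c)/((π/L)² + 1).
Simplifying, α = 4*(-29 + 9*π^2)/(9*(1 + 4*π^2)).


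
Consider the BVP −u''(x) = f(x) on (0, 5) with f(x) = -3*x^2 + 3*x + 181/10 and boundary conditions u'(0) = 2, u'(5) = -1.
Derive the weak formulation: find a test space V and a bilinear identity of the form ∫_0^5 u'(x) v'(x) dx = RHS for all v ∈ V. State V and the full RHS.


V = H^1(0, 5) (v unrestricted at boundary; u is determined up to an additive constant); weak form: ∫_0^5 u'v' dx = ∫_0^5 (-3*x^2 + 3*x + 181/10) v dx − v(5) − 2·v(0) for all v ∈ V.

Multiply both sides by a test function v and integrate from 0 to 5:
  ∫_0^5 −u''(x) v(x) dx = ∫_0^5 f(x) v(x) dx.
Integrate the LHS by parts once:
  ∫_0^5 −u'' v dx = −[u'(x) v(x)]_0^5 + ∫_0^5 u'(x) v'(x) dx.
Thus ∫_0^5 u'(x) v'(x) dx = ∫_0^5 f(x) v(x) dx + [u'(x) v(x)]_0^5.
Choose V so that boundary terms are either known or forced to vanish.
u has inhomogeneous Neumann u'(0) = 2, u'(5) = -1. [u' v]_0^5 = (-1)·v(5) − (2)·v(0) = − v(5) − 2·v(0). Take V = H^1(0, 5); boundary term becomes part of RHS.
Weak formulation: find u (satisfying any essential BC) such that ∫_0^5 u'(x) v'(x) dx = ∫_0^5 f v dx − v(5) − 2·v(0) for all v ∈ V (Neumann data are natural BCs: they enter the RHS as boundary terms).
Substituting f(x) = -3*x^2 + 3*x + 181/10, the right-hand side is ∫_0^5 (-3*x^2 + 3*x + 181/10) v dx − v(5) − 2·v(0).
Compatibility check (pure Neumann): taking v ≡ 1 ∈ V gives 0 = ∫_0^5 f dx + (-1) − (2), i.e. ∫_0^5 f dx must equal u'(0) − u'(5) = 3. Indeed ∫_0^5 (-3*x^2 + 3*x + 181/10) dx = 3, so the data are compatible. The solution is then unique only up to an additive constant (fix it e.g. by requiring ∫_0^5 u dx = 0).


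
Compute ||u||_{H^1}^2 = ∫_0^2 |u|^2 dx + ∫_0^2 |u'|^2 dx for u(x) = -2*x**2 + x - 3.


||u||_{H^1}^2 = 1184/15

The H^1 norm (squared) on an interval (0, L) is
  ||u||_{H^1}^2 = ∫_0^L u(x)^2 dx + ∫_0^L u'(x)^2 dx.
Compute u'(x) = 1 - 4*x.
Then u(x)^2 = 4*x**4 - 4*x**3 + 13*x**2 - 6*x + 9 and u'(x)^2 = 16*x**2 - 8*x + 1.
Integrate each monomial from 0 to 2 using ∫_0^2 c·x^n dx = c·2^(n+1)/(n+1):
  ∫_0^2 u(x)^2 dx = ∫_0^2 (4*x^4 - 4*x^3 + 13*x^2 - 6*x + 9) dx. Term by term:
    ∫_0^2 4*x^4 dx = 128/5;  ∫_0^2 -4*x^3 dx = -16;  ∫_0^2 13*x^2 dx = 104/3;
    ∫_0^2 -6*x dx = -12;  ∫_0^2 9 dx = 18.
  Sum: 128/5 − 16 + 104/3 − 12 + 18 = 754/15.
  ∫_0^2 u'(x)^2 dx = ∫_0^2 (16*x^2 - 8*x + 1) dx. Term by term:
    ∫_0^2 16*x^2 dx = 128/3;  ∫_0^2 -8*x dx = -16;  ∫_0^2 1 dx = 2.
  Sum: 128/3 − 16 + 2 = 86/3.
Adding: ||u||_{H^1}^2 = 754/15 + 86/3 = 1184/15.


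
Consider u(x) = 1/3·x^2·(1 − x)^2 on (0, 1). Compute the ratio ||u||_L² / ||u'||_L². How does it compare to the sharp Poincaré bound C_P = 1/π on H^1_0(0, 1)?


||u||_L² / ||u'||_L² = sqrt(3)/6 < C_P = 1/π.

u(x) = 1/3·x^2·(1 − x)^2, so u'(x) = 2*x*(x - 1)*(2*x - 1)/3.
u(x) = 1/3·x^2·(1 − x)^2 vanishes at x = 0 and x = 1, so u ∈ H^1_0(0, 1). Differentiate via the product rule and integrate the resulting polynomials term by term.
  ∫_0^1 u² dx = ∫_0^1 (x^8/9 - 4*x^7/9 + 2*x^6/3 - 4*x^5/9 + x^4/9) dx. Term by term:
    ∫_0^1 x^8/9 dx = 1/81;  ∫_0^1 -4*x^7/9 dx = -1/18;  ∫_0^1 2*x^6/3 dx = 2/21;
    ∫_0^1 -4*x^5/9 dx = -2/27;  ∫_0^1 x^4/9 dx = 1/45.
  Sum: 1/81 − 1/18 + 2/21 − 2/27 + 1/45 = 1/5670.
  ∫_0^1 (u')² dx = ∫_0^1 (16*x^6/9 - 16*x^5/3 + 52*x^4/9 - 8*x^3/3 + 4*x^2/9) dx. Term by term:
    ∫_0^1 16*x^6/9 dx = 16/63;  ∫_0^1 -16*x^5/3 dx = -8/9;  ∫_0^1 52*x^4/9 dx = 52/45;
    ∫_0^1 -8*x^3/3 dx = -2/3;  ∫_0^1 4*x^2/9 dx = 4/27.
  Sum: 16/63 − 8/9 + 52/45 − 2/3 + 4/27 = 2/945.
∫_0^1 u² dx = 1/5670, so ||u||_L² = sqrt(70)/630.
∫_0^1 (u')² dx = 2/945, so ||u'||_L² = sqrt(210)/315.
Ratio ||u||_L² / ||u'||_L² = sqrt(3)/6.
Sharp Poincaré constant on H^1_0(0, 1) is C_P = L/π = 1/π, achieved by sin(π·x).
A polynomial bump cannot attain the sharp Poincaré constant (only the first sine eigenfunction does), so the ratio is strictly less than C_P, consistent with ||u||_L² ≤ C_P ||u'||_L².


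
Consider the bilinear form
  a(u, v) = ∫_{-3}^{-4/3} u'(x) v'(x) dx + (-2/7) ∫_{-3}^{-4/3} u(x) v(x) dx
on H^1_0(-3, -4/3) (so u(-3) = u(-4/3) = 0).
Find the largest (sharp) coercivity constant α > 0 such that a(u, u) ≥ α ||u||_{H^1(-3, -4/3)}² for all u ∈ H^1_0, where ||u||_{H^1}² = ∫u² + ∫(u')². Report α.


α = (-50 + 63*π^2)/(7*(25 + 9*π^2))

Coercivity of a(·,·) on H^1_0(-3, -4/3) means a(u, u) ≥ α ||u||_{H^1}² for every u ∈ H^1_0.
The interval has length L = 5/3, and Poincaré/coercivity depend only on L. Here a(u, u) = ∫(u')² + (-2/7)·∫u².
Here c = -2/7 < 0 with |c| < (π/L)² = 9*π^2/25, so coercivity still holds. The condition a(u,u) ≥ α||u||_{H^1}² reads (1−α)∫(u')² ≥ (α−c)∫u². Any admissible α is ≤ 1 (rapidly oscillating u have ∫u²/∫(u')² → 0), and α = 1 would force 0 ≥ (1−c)∫u², impossible since c < 1; so 1−α > 0. By the sharp Poincaré inequality on H^1_0 of an interval of length L, ∫(u')² ≥ (π/L)²∫u² with equality for the first sine mode sin(π(x−x₀)/L) (x₀ the left endpoint), so the inequality holds for all u iff (1−α)(π/L)² ≥ α − c, i.e. α ≤ ((π/L)² + c)/((π/L)² + 1) = (1 + c(L/π)²)/(1 + (L/π)²). (Direct route, valid since c ≤ 0: Poincaré gives c∫u² ≥ c(L/π)²∫(u')², so a(u,u) ≥ (1 + c(L/π)²)∫(u')², while ||u||_{H^1}² ≤ (1 + (L/π)²)∫(u')²; dividing yields the same α.) With (π/L)² = 9*π^2/25 and c = -2/7, the largest admissible constant is α = ((π/L)² + c)/((π/L)² + 1).
Simplifying, α = (-50 + 63*π^2)/(7*(25 + 9*π^2)).
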